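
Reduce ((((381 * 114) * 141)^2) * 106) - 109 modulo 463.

381 * 114 = 43434 ≡ 375 (mod 463)
375 * 141 = 52875 ≡ 93 (mod 463)
(93)^2 ≡ 315 (mod 463)
315 * 106 = 33390 ≡ 54 (mod 463)
54 - 109 = -55 ≡ 408 (mod 463)

408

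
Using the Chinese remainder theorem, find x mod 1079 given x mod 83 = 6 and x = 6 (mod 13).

83⁻¹ mod 13: 83×8 ≡ 1 (mod 13), so 83⁻¹ ≡ 8.
x = 6 + 83×((6 − 6)×8 mod 13) = 6 + 83×0 = 6.
Check: 6 mod 83 = 6, 6 mod 13 = 6. ✓

6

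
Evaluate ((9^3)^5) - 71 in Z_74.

50

(9)^3 ≡ 63 (mod 74)
(63)^5 ≡ 47 (mod 74)
47 - 71 = -24 ≡ 50 (mod 74)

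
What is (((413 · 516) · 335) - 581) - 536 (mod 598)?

413 · 516 = 213108 ≡ 220 (mod 598)
220 · 335 = 73700 ≡ 146 (mod 598)
146 - 581 = -435 ≡ 163 (mod 598)
163 - 536 = -373 ≡ 225 (mod 598)

225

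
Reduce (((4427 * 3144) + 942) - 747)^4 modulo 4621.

815

4427 * 3144 = 13918488 ≡ 36 (mod 4621)
36 + 942 = 978
978 - 747 = 231
(231)^4 ≡ 815 (mod 4621)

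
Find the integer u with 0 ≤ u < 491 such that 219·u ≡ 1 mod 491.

352

Run the extended Euclidean algorithm:
491 = 2*219 + 53
219 = 4*53 + 7
53 = 7*7 + 4
7 = 1*4 + 3
4 = 1*3 + 1
3 = 3*1 + 0
gcd(219, 491) = 1, so the inverse exists.
Back-substitute for 1:
1 = 1*4 − 1*3
  = −1*7 + 2*4
  = 2*53 − 15*7
  = −15*219 + 62*53
  = 62*491 − 139*219
So 219⁻¹ ≡ −139 ≡ 352 (mod 491).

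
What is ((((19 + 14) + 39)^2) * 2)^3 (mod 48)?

0

19 + 14 = 33
33 + 39 = 72 ≡ 24 (mod 48)
(24)^2 ≡ 0 (mod 48)
0 * 2 = 0
(0)^3 ≡ 0 (mod 48)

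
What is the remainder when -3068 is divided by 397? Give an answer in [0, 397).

108

-3068 = -8×397 + 108, so -3068 ≡ 108 (mod 397).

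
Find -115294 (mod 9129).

-115294 = -13*9129 + 3383, so -115294 ≡ 3383 (mod 9129).

3383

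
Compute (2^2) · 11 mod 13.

5

(2)^2 ≡ 4 (mod 13)
4 · 11 = 44 ≡ 5 (mod 13)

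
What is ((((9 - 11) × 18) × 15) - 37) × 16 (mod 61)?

40

9 - 11 = -2 ≡ 59 (mod 61)
59 × 18 = 1062 ≡ 25 (mod 61)
25 × 15 = 375 ≡ 9 (mod 61)
9 - 37 = -28 ≡ 33 (mod 61)
33 × 16 = 528 ≡ 40 (mod 61)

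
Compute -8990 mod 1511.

76

-8990 = -6*1511 + 76, so -8990 ≡ 76 (mod 1511).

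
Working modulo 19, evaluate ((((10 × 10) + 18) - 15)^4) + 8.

0

10 × 10 = 100 ≡ 5 (mod 19)
5 + 18 = 23 ≡ 4 (mod 19)
4 - 15 = -11 ≡ 8 (mod 19)
(8)^4 ≡ 11 (mod 19)
11 + 8 = 19 ≡ 0 (mod 19)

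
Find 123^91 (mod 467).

91 in binary is 1011011, i.e. 91 = 64 + 16 + 8 + 2 + 1.
123^1 ≡ 123 (mod 467)
123^2 ≡ 123^2 = 15129 ≡ 185 (mod 467)
123^4 ≡ 185^2 = 34225 ≡ 134 (mod 467)
123^8 ≡ 134^2 = 17956 ≡ 210 (mod 467)
123^16 ≡ 210^2 = 44100 ≡ 202 (mod 467)
123^32 ≡ 202^2 = 40804 ≡ 175 (mod 467)
123^64 ≡ 175^2 = 30625 ≡ 270 (mod 467)
123^91 = 123^64 * 123^16 * 123^8 * 123^2 * 123^1 ≡ 270 * 202 * 210 * 185 * 123 (mod 467).
Accumulate the product:
270 * 202 = 54540 ≡ 368
368 * 210 = 77280 ≡ 225
225 * 185 = 41625 ≡ 62
62 * 123 = 7626 ≡ 154

154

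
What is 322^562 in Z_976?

768

562 in binary is 1000110010, i.e. 562 = 512 + 32 + 16 + 2.
322^1 ≡ 322 (mod 976)
322^2 ≡ 322^2 = 103684 ≡ 228 (mod 976)
322^4 ≡ 228^2 = 51984 ≡ 256 (mod 976)
322^8 ≡ 256^2 = 65536 ≡ 144 (mod 976)
322^16 ≡ 144^2 = 20736 ≡ 240 (mod 976)
322^32 ≡ 240^2 = 57600 ≡ 16 (mod 976)
322^64 ≡ 16^2 = 256 (mod 976)
322^128 ≡ 256^2 = 65536 ≡ 144 (mod 976)
322^256 ≡ 144^2 = 20736 ≡ 240 (mod 976)
322^512 ≡ 240^2 = 57600 ≡ 16 (mod 976)
322^562 = 322^512 * 322^32 * 322^16 * 322^2 ≡ 16 * 16 * 240 * 228 (mod 976).
Accumulate the product:
16 * 16 = 256
256 * 240 = 61440 ≡ 928
928 * 228 = 211584 ≡ 768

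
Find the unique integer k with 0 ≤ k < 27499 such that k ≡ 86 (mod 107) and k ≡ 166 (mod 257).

107⁻¹ mod 257: 107·245 ≡ 1 (mod 257), so 107⁻¹ ≡ 245.
k = 86 + 107·((166 − 86)·245 mod 257) = 86 + 107·68 = 7362.

7362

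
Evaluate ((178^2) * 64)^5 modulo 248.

32

(178)^2 ≡ 188 (mod 248)
188 * 64 = 12032 ≡ 128 (mod 248)
(128)^5 ≡ 32 (mod 248)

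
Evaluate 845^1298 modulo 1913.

1298 in binary is 10100010010, i.e. 1298 = 1024 + 256 + 16 + 2.
845^1 ≡ 845 (mod 1913)
845^2 ≡ 845^2 = 714025 ≡ 476 (mod 1913)
845^4 ≡ 476^2 = 226576 ≡ 842 (mod 1913)
845^8 ≡ 842^2 = 708964 ≡ 1154 (mod 1913)
845^16 ≡ 1154^2 = 1331716 ≡ 268 (mod 1913)
845^32 ≡ 268^2 = 71824 ≡ 1043 (mod 1913)
845^64 ≡ 1043^2 = 1087849 ≡ 1265 (mod 1913)
845^128 ≡ 1265^2 = 1600225 ≡ 957 (mod 1913)
845^256 ≡ 957^2 = 915849 ≡ 1435 (mod 1913)
845^512 ≡ 1435^2 = 2059225 ≡ 837 (mod 1913)
845^1024 ≡ 837^2 = 700569 ≡ 411 (mod 1913)
845^1298 = 845^1024 · 845^256 · 845^16 · 845^2 ≡ 411 · 1435 · 268 · 476 (mod 1913).
Accumulate the product:
411 · 1435 = 589785 ≡ 581
581 · 268 = 155708 ≡ 755
755 · 476 = 359380 ≡ 1649

1649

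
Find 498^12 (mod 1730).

1726

By square-and-multiply:
498^1 ≡ 498 (mod 1730)
498^2 ≡ 498^2 = 248004 ≡ 614 (mod 1730)
498^4 ≡ 614^2 = 376996 ≡ 1586 (mod 1730)
498^8 ≡ 1586^2 = 2515396 ≡ 1706 (mod 1730)
498^12 = 498^8 × 498^4 ≡ 1706 × 1586 (mod 1730).
1706 × 1586 = 2705716 ≡ 1726 (mod 1730).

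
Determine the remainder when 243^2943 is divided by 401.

2943 in binary is 101101111111, i.e. 2943 = 2048 + 512 + 256 + 64 + 32 + 16 + 8 + 4 + 2 + 1.
243^1 ≡ 243 (mod 401)
243^2 ≡ 243^2 = 59049 ≡ 102 (mod 401)
243^4 ≡ 102^2 = 10404 ≡ 379 (mod 401)
243^8 ≡ 379^2 = 143641 ≡ 83 (mod 401)
243^16 ≡ 83^2 = 6889 ≡ 72 (mod 401)
243^32 ≡ 72^2 = 5184 ≡ 372 (mod 401)
243^64 ≡ 372^2 = 138384 ≡ 39 (mod 401)
243^128 ≡ 39^2 = 1521 ≡ 318 (mod 401)
243^256 ≡ 318^2 = 101124 ≡ 72 (mod 401)
243^512 ≡ 72^2 = 5184 ≡ 372 (mod 401)
243^1024 ≡ 372^2 = 138384 ≡ 39 (mod 401)
243^2048 ≡ 39^2 = 1521 ≡ 318 (mod 401)
243^2943 = 243^2048 * 243^512 * 243^256 * 243^64 * 243^32 * 243^16 * 243^8 * 243^4 * 243^2 * 243^1 ≡ 318 * 372 * 72 * 39 * 372 * 72 * 83 * 379 * 102 * 243 (mod 401).
Accumulate the product:
318 * 372 = 118296 ≡ 1
1 * 72 = 72
72 * 39 = 2808 ≡ 1
1 * 372 = 372
372 * 72 = 26784 ≡ 318
318 * 83 = 26394 ≡ 329
329 * 379 = 124691 ≡ 381
381 * 102 = 38862 ≡ 366
366 * 243 = 88938 ≡ 317

317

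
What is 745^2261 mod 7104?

By square-and-multiply:
745^1 ≡ 745 (mod 7104)
745^2 ≡ 745^2 = 555025 ≡ 913 (mod 7104)
745^4 ≡ 913^2 = 833569 ≡ 2401 (mod 7104)
745^8 ≡ 2401^2 = 5764801 ≡ 3457 (mod 7104)
745^16 ≡ 3457^2 = 11950849 ≡ 1921 (mod 7104)
745^32 ≡ 1921^2 = 3690241 ≡ 3265 (mod 7104)
745^64 ≡ 3265^2 = 10660225 ≡ 4225 (mod 7104)
745^128 ≡ 4225^2 = 17850625 ≡ 5377 (mod 7104)
745^256 ≡ 5377^2 = 28912129 ≡ 5953 (mod 7104)
745^512 ≡ 5953^2 = 35438209 ≡ 3457 (mod 7104)
745^1024 ≡ 3457^2 = 11950849 ≡ 1921 (mod 7104)
745^2048 ≡ 1921^2 = 3690241 ≡ 3265 (mod 7104)
745^2261 = 745^2048 · 745^128 · 745^64 · 745^16 · 745^4 · 745^1 ≡ 3265 · 5377 · 4225 · 1921 · 2401 · 745 (mod 7104).
Accumulate the product:
3265 · 5377 = 17555905 ≡ 1921
1921 · 4225 = 8116225 ≡ 3457
3457 · 1921 = 6640897 ≡ 5761
5761 · 2401 = 13832161 ≡ 673
673 · 745 = 501385 ≡ 4105

4105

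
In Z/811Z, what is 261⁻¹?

Apply the Euclidean algorithm and back-substitute:
811 = 3*261 + 28
261 = 9*28 + 9
28 = 3*9 + 1
9 = 9*1 + 0
gcd(261, 811) = 1, so the inverse exists.
Back-substitute for 1:
1 = 1*28 − 3*9
  = −3*261 + 28*28
  = 28*811 − 87*261
So 261⁻¹ ≡ −87 ≡ 724 (mod 811).

724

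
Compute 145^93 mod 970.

865

Compute successive squares:
93 in binary is 1011101, i.e. 93 = 64 + 16 + 8 + 4 + 1.
145^1 ≡ 145 (mod 970)
145^2 ≡ 145^2 = 21025 ≡ 655 (mod 970)
145^4 ≡ 655^2 = 429025 ≡ 285 (mod 970)
145^8 ≡ 285^2 = 81225 ≡ 715 (mod 970)
145^16 ≡ 715^2 = 511225 ≡ 35 (mod 970)
145^32 ≡ 35^2 = 1225 ≡ 255 (mod 970)
145^64 ≡ 255^2 = 65025 ≡ 35 (mod 970)
145^93 = 145^64 * 145^16 * 145^8 * 145^4 * 145^1 ≡ 35 * 35 * 715 * 285 * 145 (mod 970).
Accumulate the product:
35 * 35 = 1225 ≡ 255
255 * 715 = 182325 ≡ 935
935 * 285 = 266475 ≡ 695
695 * 145 = 100775 ≡ 865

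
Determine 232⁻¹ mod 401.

401 = 1*232 + 169
232 = 1*169 + 63
169 = 2*63 + 43
63 = 1*43 + 20
43 = 2*20 + 3
20 = 6*3 + 2
3 = 1*2 + 1
2 = 2*1 + 0
gcd(232, 401) = 1, so the inverse exists.
Back-substitute for 1:
1 = 1*3 − 1*2
  = −1*20 + 7*3
  = 7*43 − 15*20
  = −15*63 + 22*43
  = 22*169 − 59*63
  = −59*232 + 81*169
  = 81*401 − 140*232
So 232⁻¹ ≡ −140 ≡ 261 (mod 401).

261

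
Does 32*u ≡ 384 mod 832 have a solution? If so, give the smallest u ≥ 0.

12

gcd(32, 832) = 32, and 32 | 384, so solutions exist.
Divide through by 32: 1*u mod 26 = 12.
1⁻¹ ≡ 1 (mod 26).
u ≡ 1*12 ≡ 12 (mod 26).
The smallest non-negative solution is u = 12.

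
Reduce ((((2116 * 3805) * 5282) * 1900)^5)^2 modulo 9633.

9424

2116 * 3805 = 8051380 ≡ 7825 (mod 9633)
7825 * 5282 = 41331650 ≡ 6080 (mod 9633)
6080 * 1900 = 11552000 ≡ 2033 (mod 9633)
(2033)^5 ≡ 8702 (mod 9633)
(8702)^2 ≡ 9424 (mod 9633)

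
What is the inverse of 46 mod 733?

494

733 = 15×46 + 43
46 = 1×43 + 3
43 = 14×3 + 1
3 = 3×1 + 0
gcd(46, 733) = 1, so the inverse exists.
Bézout: 1 = 15×733 − 239×46.
So 46⁻¹ ≡ −239 ≡ 494 (mod 733).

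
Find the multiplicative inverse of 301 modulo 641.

115

Apply the Euclidean algorithm and back-substitute:
641 = 2*301 + 39
301 = 7*39 + 28
39 = 1*28 + 11
28 = 2*11 + 6
11 = 1*6 + 5
6 = 1*5 + 1
5 = 5*1 + 0
gcd(301, 641) = 1, so the inverse exists.
Bézout: 1 = −54*641 + 115*301.
So 301⁻¹ ≡ 115 (mod 641).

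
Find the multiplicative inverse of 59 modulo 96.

96 = 1×59 + 37
59 = 1×37 + 22
37 = 1×22 + 15
22 = 1×15 + 7
15 = 2×7 + 1
7 = 7×1 + 0
gcd(59, 96) = 1, so the inverse exists.
Back-substitute for 1:
1 = 1×15 − 2×7
  = −2×22 + 3×15
  = 3×37 − 5×22
  = −5×59 + 8×37
  = 8×96 − 13×59
So 59⁻¹ ≡ −13 ≡ 83 (mod 96).

83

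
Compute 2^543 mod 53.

Compute successive squares:
543 in binary is 1000011111, i.e. 543 = 512 + 16 + 8 + 4 + 2 + 1.
2^1 ≡ 2 (mod 53)
2^2 ≡ 2^2 = 4 (mod 53)
2^4 ≡ 4^2 = 16 (mod 53)
2^8 ≡ 16^2 = 256 ≡ 44 (mod 53)
2^16 ≡ 44^2 = 1936 ≡ 28 (mod 53)
2^32 ≡ 28^2 = 784 ≡ 42 (mod 53)
2^64 ≡ 42^2 = 1764 ≡ 15 (mod 53)
2^128 ≡ 15^2 = 225 ≡ 13 (mod 53)
2^256 ≡ 13^2 = 169 ≡ 10 (mod 53)
2^512 ≡ 10^2 = 100 ≡ 47 (mod 53)
2^543 = 2^512 × 2^16 × 2^8 × 2^4 × 2^2 × 2^1 ≡ 47 × 28 × 44 × 16 × 4 × 2 (mod 53).
Accumulate the product:
47 × 28 = 1316 ≡ 44
44 × 44 = 1936 ≡ 28
28 × 16 = 448 ≡ 24
24 × 4 = 96 ≡ 43
43 × 2 = 86 ≡ 33

33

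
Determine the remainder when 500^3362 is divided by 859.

3362 in binary is 110100100010, i.e. 3362 = 2048 + 1024 + 256 + 32 + 2.
500^1 ≡ 500 (mod 859)
500^2 ≡ 500^2 = 250000 ≡ 31 (mod 859)
500^4 ≡ 31^2 = 961 ≡ 102 (mod 859)
500^8 ≡ 102^2 = 10404 ≡ 96 (mod 859)
500^16 ≡ 96^2 = 9216 ≡ 626 (mod 859)
500^32 ≡ 626^2 = 391876 ≡ 172 (mod 859)
500^64 ≡ 172^2 = 29584 ≡ 378 (mod 859)
500^128 ≡ 378^2 = 142884 ≡ 290 (mod 859)
500^256 ≡ 290^2 = 84100 ≡ 777 (mod 859)
500^512 ≡ 777^2 = 603729 ≡ 711 (mod 859)
500^1024 ≡ 711^2 = 505521 ≡ 429 (mod 859)
500^2048 ≡ 429^2 = 184041 ≡ 215 (mod 859)
500^3362 = 500^2048 * 500^1024 * 500^256 * 500^32 * 500^2 ≡ 215 * 429 * 777 * 172 * 31 (mod 859).
Accumulate the product:
215 * 429 = 92235 ≡ 322
322 * 777 = 250194 ≡ 225
225 * 172 = 38700 ≡ 45
45 * 31 = 1395 ≡ 536

536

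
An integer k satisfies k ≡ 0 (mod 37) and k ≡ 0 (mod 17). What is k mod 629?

37⁻¹ mod 17: 37·6 ≡ 1 (mod 17), so 37⁻¹ ≡ 6.
k = 0 + 37·((0 − 0)·6 mod 17) = 0 + 37·0 = 0.

0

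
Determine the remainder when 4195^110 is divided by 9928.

4195^1 ≡ 4195 (mod 9928)
4195^2 ≡ 4195^2 = 17598025 ≡ 5609 (mod 9928)
4195^4 ≡ 5609^2 = 31460881 ≡ 8977 (mod 9928)
4195^8 ≡ 8977^2 = 80586529 ≡ 953 (mod 9928)
4195^16 ≡ 953^2 = 908209 ≡ 4761 (mod 9928)
4195^32 ≡ 4761^2 = 22667121 ≡ 1497 (mod 9928)
4195^64 ≡ 1497^2 = 2241009 ≡ 7209 (mod 9928)
4195^110 = 4195^64 * 4195^32 * 4195^8 * 4195^4 * 4195^2 ≡ 7209 * 1497 * 953 * 8977 * 5609 (mod 9928).
Accumulate the product:
7209 * 1497 = 10791873 ≡ 137
137 * 953 = 130561 ≡ 1497
1497 * 8977 = 13438569 ≡ 5985
5985 * 5609 = 33569865 ≡ 3297

3297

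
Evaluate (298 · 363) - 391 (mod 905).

88

298 · 363 = 108174 ≡ 479 (mod 905)
479 - 391 = 88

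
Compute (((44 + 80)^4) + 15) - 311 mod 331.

44 + 80 = 124
(124)^4 ≡ 323 (mod 331)
323 + 15 = 338 ≡ 7 (mod 331)
7 - 311 = -304 ≡ 27 (mod 331)

27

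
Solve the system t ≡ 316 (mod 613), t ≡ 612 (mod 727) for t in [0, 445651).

170730

613⁻¹ mod 727: 613*389 ≡ 1 (mod 727), so 613⁻¹ ≡ 389.
t = 316 + 613*((612 − 316)*389 mod 727) = 316 + 613*278 = 170730.
Check: 170730 mod 613 = 316, 170730 mod 727 = 612. ✓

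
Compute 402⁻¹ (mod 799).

320

Run the extended Euclidean algorithm:
799 = 1×402 + 397
402 = 1×397 + 5
397 = 79×5 + 2
5 = 2×2 + 1
2 = 2×1 + 0
gcd(402, 799) = 1, so the inverse exists.
Bézout: 1 = −161×799 + 320×402.
So 402⁻¹ ≡ 320 (mod 799).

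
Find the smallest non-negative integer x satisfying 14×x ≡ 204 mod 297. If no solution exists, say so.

57

gcd(14, 297) = 1, so a unique solution mod 297 exists.
14⁻¹ ≡ 191 (mod 297).
x ≡ 191×204 ≡ 57 (mod 297).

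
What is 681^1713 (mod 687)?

216

1713 in binary is 11010110001, i.e. 1713 = 1024 + 512 + 128 + 32 + 16 + 1.
681^1 ≡ 681 (mod 687)
681^2 ≡ 681^2 = 463761 ≡ 36 (mod 687)
681^4 ≡ 36^2 = 1296 ≡ 609 (mod 687)
681^8 ≡ 609^2 = 370881 ≡ 588 (mod 687)
681^16 ≡ 588^2 = 345744 ≡ 183 (mod 687)
681^32 ≡ 183^2 = 33489 ≡ 513 (mod 687)
681^64 ≡ 513^2 = 263169 ≡ 48 (mod 687)
681^128 ≡ 48^2 = 2304 ≡ 243 (mod 687)
681^256 ≡ 243^2 = 59049 ≡ 654 (mod 687)
681^512 ≡ 654^2 = 427716 ≡ 402 (mod 687)
681^1024 ≡ 402^2 = 161604 ≡ 159 (mod 687)
681^1713 = 681^1024 * 681^512 * 681^128 * 681^32 * 681^16 * 681^1 ≡ 159 * 402 * 243 * 513 * 183 * 681 (mod 687).
Accumulate the product:
159 * 402 = 63918 ≡ 27
27 * 243 = 6561 ≡ 378
378 * 513 = 193914 ≡ 180
180 * 183 = 32940 ≡ 651
651 * 681 = 443331 ≡ 216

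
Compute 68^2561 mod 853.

186

2561 in binary is 101000000001, i.e. 2561 = 2048 + 512 + 1.
68^1 ≡ 68 (mod 853)
68^2 ≡ 68^2 = 4624 ≡ 359 (mod 853)
68^4 ≡ 359^2 = 128881 ≡ 78 (mod 853)
68^8 ≡ 78^2 = 6084 ≡ 113 (mod 853)
68^16 ≡ 113^2 = 12769 ≡ 827 (mod 853)
68^32 ≡ 827^2 = 683929 ≡ 676 (mod 853)
68^64 ≡ 676^2 = 456976 ≡ 621 (mod 853)
68^128 ≡ 621^2 = 385641 ≡ 85 (mod 853)
68^256 ≡ 85^2 = 7225 ≡ 401 (mod 853)
68^512 ≡ 401^2 = 160801 ≡ 437 (mod 853)
68^1024 ≡ 437^2 = 190969 ≡ 750 (mod 853)
68^2048 ≡ 750^2 = 562500 ≡ 373 (mod 853)
68^2561 = 68^2048 * 68^512 * 68^1 ≡ 373 * 437 * 68 (mod 853).
Accumulate the product:
373 * 437 = 163001 ≡ 78
78 * 68 = 5304 ≡ 186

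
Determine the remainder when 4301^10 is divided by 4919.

4301^1 ≡ 4301 (mod 4919)
4301^2 ≡ 4301^2 = 18498601 ≡ 3161 (mod 4919)
4301^4 ≡ 3161^2 = 9991921 ≡ 1432 (mod 4919)
4301^8 ≡ 1432^2 = 2050624 ≡ 4320 (mod 4919)
4301^10 = 4301^8 * 4301^2 ≡ 4320 * 3161 (mod 4919).
4320 * 3161 = 13655520 ≡ 376 (mod 4919).

376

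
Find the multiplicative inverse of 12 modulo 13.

Run the extended Euclidean algorithm:
13 = 1·12 + 1
12 = 12·1 + 0
gcd(12, 13) = 1, so the inverse exists.
Bézout: 1 = 1·13 − 1·12.
So 12⁻¹ ≡ −1 ≡ 12 (mod 13).

12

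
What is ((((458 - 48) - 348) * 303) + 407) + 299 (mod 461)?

458 - 48 = 410
410 - 348 = 62
62 * 303 = 18786 ≡ 346 (mod 461)
346 + 407 = 753 ≡ 292 (mod 461)
292 + 299 = 591 ≡ 130 (mod 461)

130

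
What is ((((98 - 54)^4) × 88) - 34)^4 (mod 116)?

20

98 - 54 = 44
(44)^4 ≡ 20 (mod 116)
20 × 88 = 1760 ≡ 20 (mod 116)
20 - 34 = -14 ≡ 102 (mod 116)
(102)^4 ≡ 20 (mod 116)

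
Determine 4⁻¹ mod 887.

By the extended Euclidean algorithm:
887 = 221*4 + 3
4 = 1*3 + 1
3 = 3*1 + 0
gcd(4, 887) = 1, so the inverse exists.
Bézout: 1 = −1*887 + 222*4.
So 4⁻¹ ≡ 222 (mod 887).

222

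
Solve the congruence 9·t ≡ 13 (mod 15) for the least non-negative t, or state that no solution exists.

gcd(9, 15) = 3, and 3 does not divide 13.
So the congruence has no solution.

no solution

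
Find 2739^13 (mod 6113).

2739^1 ≡ 2739 (mod 6113)
2739^2 ≡ 2739^2 = 7502121 ≡ 1470 (mod 6113)
2739^4 ≡ 1470^2 = 2160900 ≡ 3011 (mod 6113)
2739^8 ≡ 3011^2 = 9066121 ≡ 542 (mod 6113)
2739^13 = 2739^8 × 2739^4 × 2739^1 ≡ 542 × 3011 × 2739 (mod 6113).
Accumulate the product:
542 × 3011 = 1631962 ≡ 5904
5904 × 2739 = 16171056 ≡ 2171

2171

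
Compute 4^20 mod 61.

13

Using repeated squaring:
20 in binary is 10100, i.e. 20 = 16 + 4.
4^1 ≡ 4 (mod 61)
4^2 ≡ 4^2 = 16 (mod 61)
4^4 ≡ 16^2 = 256 ≡ 12 (mod 61)
4^8 ≡ 12^2 = 144 ≡ 22 (mod 61)
4^16 ≡ 22^2 = 484 ≡ 57 (mod 61)
4^20 = 4^16 * 4^4 ≡ 57 * 12 (mod 61).
57 * 12 = 684 ≡ 13 (mod 61).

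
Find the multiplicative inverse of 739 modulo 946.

457

Apply the Euclidean algorithm and back-substitute:
946 = 1·739 + 207
739 = 3·207 + 118
207 = 1·118 + 89
118 = 1·89 + 29
89 = 3·29 + 2
29 = 14·2 + 1
2 = 2·1 + 0
gcd(739, 946) = 1, so the inverse exists.
Bézout: 1 = −357·946 + 457·739.
So 739⁻¹ ≡ 457 (mod 946).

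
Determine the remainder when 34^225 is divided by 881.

773

By square-and-multiply:
34^1 ≡ 34 (mod 881)
34^2 ≡ 34^2 = 1156 ≡ 275 (mod 881)
34^4 ≡ 275^2 = 75625 ≡ 740 (mod 881)
34^8 ≡ 740^2 = 547600 ≡ 499 (mod 881)
34^16 ≡ 499^2 = 249001 ≡ 559 (mod 881)
34^32 ≡ 559^2 = 312481 ≡ 607 (mod 881)
34^64 ≡ 607^2 = 368449 ≡ 191 (mod 881)
34^128 ≡ 191^2 = 36481 ≡ 360 (mod 881)
34^225 = 34^128 · 34^64 · 34^32 · 34^1 ≡ 360 · 191 · 607 · 34 (mod 881).
Accumulate the product:
360 · 191 = 68760 ≡ 42
42 · 607 = 25494 ≡ 826
826 · 34 = 28084 ≡ 773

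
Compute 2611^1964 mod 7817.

1964 in binary is 11110101100, i.e. 1964 = 1024 + 512 + 256 + 128 + 32 + 8 + 4.
2611^1 ≡ 2611 (mod 7817)
2611^2 ≡ 2611^2 = 6817321 ≡ 897 (mod 7817)
2611^4 ≡ 897^2 = 804609 ≡ 7275 (mod 7817)
2611^8 ≡ 7275^2 = 52925625 ≡ 4535 (mod 7817)
2611^16 ≡ 4535^2 = 20566225 ≡ 7515 (mod 7817)
2611^32 ≡ 7515^2 = 56475225 ≡ 5217 (mod 7817)
2611^64 ≡ 5217^2 = 27217089 ≡ 6112 (mod 7817)
2611^128 ≡ 6112^2 = 37356544 ≡ 6918 (mod 7817)
2611^256 ≡ 6918^2 = 47858724 ≡ 3050 (mod 7817)
2611^512 ≡ 3050^2 = 9302500 ≡ 270 (mod 7817)
2611^1024 ≡ 270^2 = 72900 ≡ 2547 (mod 7817)
2611^1964 = 2611^1024 * 2611^512 * 2611^256 * 2611^128 * 2611^32 * 2611^8 * 2611^4 ≡ 2547 * 270 * 3050 * 6918 * 5217 * 4535 * 7275 (mod 7817).
Accumulate the product:
2547 * 270 = 687690 ≡ 7611
7611 * 3050 = 23213550 ≡ 4877
4877 * 6918 = 33739086 ≡ 914
914 * 5217 = 4768338 ≡ 7785
7785 * 4535 = 35304975 ≡ 3403
3403 * 7275 = 24756825 ≡ 386

386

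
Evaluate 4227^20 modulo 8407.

5111

Using repeated squaring:
20 in binary is 10100, i.e. 20 = 16 + 4.
4227^1 ≡ 4227 (mod 8407)
4227^2 ≡ 4227^2 = 17867529 ≡ 2654 (mod 8407)
4227^4 ≡ 2654^2 = 7043716 ≡ 7057 (mod 8407)
4227^8 ≡ 7057^2 = 49801249 ≡ 6588 (mod 8407)
4227^16 ≡ 6588^2 = 43401744 ≡ 4810 (mod 8407)
4227^20 = 4227^16 × 4227^4 ≡ 4810 × 7057 (mod 8407).
4810 × 7057 = 33944170 ≡ 5111 (mod 8407).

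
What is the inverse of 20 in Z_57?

57 = 2*20 + 17
20 = 1*17 + 3
17 = 5*3 + 2
3 = 1*2 + 1
2 = 2*1 + 0
gcd(20, 57) = 1, so the inverse exists.
Bézout: 1 = −7*57 + 20*20.
So 20⁻¹ ≡ 20 (mod 57).

20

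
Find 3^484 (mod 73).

Using repeated squaring:
3^1 ≡ 3 (mod 73)
3^2 ≡ 3^2 = 9 (mod 73)
3^4 ≡ 9^2 = 81 ≡ 8 (mod 73)
3^8 ≡ 8^2 = 64 (mod 73)
3^16 ≡ 64^2 = 4096 ≡ 8 (mod 73)
3^32 ≡ 8^2 = 64 (mod 73)
3^64 ≡ 64^2 = 4096 ≡ 8 (mod 73)
3^128 ≡ 8^2 = 64 (mod 73)
3^256 ≡ 64^2 = 4096 ≡ 8 (mod 73)
3^484 = 3^256 · 3^128 · 3^64 · 3^32 · 3^4 ≡ 8 · 64 · 8 · 64 · 8 (mod 73).
Accumulate the product:
8 · 64 = 512 ≡ 1
1 · 8 = 8
8 · 64 = 512 ≡ 1
1 · 8 = 8

8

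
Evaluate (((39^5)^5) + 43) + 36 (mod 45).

(39)^5 ≡ 9 (mod 45)
(9)^5 ≡ 9 (mod 45)
9 + 43 = 52 ≡ 7 (mod 45)
7 + 36 = 43

43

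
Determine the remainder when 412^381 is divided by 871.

By square-and-multiply:
412^1 ≡ 412 (mod 871)
412^2 ≡ 412^2 = 169744 ≡ 770 (mod 871)
412^4 ≡ 770^2 = 592900 ≡ 620 (mod 871)
412^8 ≡ 620^2 = 384400 ≡ 289 (mod 871)
412^16 ≡ 289^2 = 83521 ≡ 776 (mod 871)
412^32 ≡ 776^2 = 602176 ≡ 315 (mod 871)
412^64 ≡ 315^2 = 99225 ≡ 802 (mod 871)
412^128 ≡ 802^2 = 643204 ≡ 406 (mod 871)
412^256 ≡ 406^2 = 164836 ≡ 217 (mod 871)
412^381 = 412^256 · 412^64 · 412^32 · 412^16 · 412^8 · 412^4 · 412^1 ≡ 217 · 802 · 315 · 776 · 289 · 620 · 412 (mod 871).
Accumulate the product:
217 · 802 = 174034 ≡ 705
705 · 315 = 222075 ≡ 841
841 · 776 = 652616 ≡ 237
237 · 289 = 68493 ≡ 555
555 · 620 = 344100 ≡ 55
55 · 412 = 22660 ≡ 14

14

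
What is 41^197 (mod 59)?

51

Using repeated squaring:
41^1 ≡ 41 (mod 59)
41^2 ≡ 41^2 = 1681 ≡ 29 (mod 59)
41^4 ≡ 29^2 = 841 ≡ 15 (mod 59)
41^8 ≡ 15^2 = 225 ≡ 48 (mod 59)
41^16 ≡ 48^2 = 2304 ≡ 3 (mod 59)
41^32 ≡ 3^2 = 9 (mod 59)
41^64 ≡ 9^2 = 81 ≡ 22 (mod 59)
41^128 ≡ 22^2 = 484 ≡ 12 (mod 59)
41^197 = 41^128 · 41^64 · 41^4 · 41^1 ≡ 12 · 22 · 15 · 41 (mod 59).
Accumulate the product:
12 · 22 = 264 ≡ 28
28 · 15 = 420 ≡ 7
7 · 41 = 287 ≡ 51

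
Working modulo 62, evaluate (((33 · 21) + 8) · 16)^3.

32

33 · 21 = 693 ≡ 11 (mod 62)
11 + 8 = 19
19 · 16 = 304 ≡ 56 (mod 62)
(56)^3 ≡ 32 (mod 62)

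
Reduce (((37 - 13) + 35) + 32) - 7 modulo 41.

2

37 - 13 = 24
24 + 35 = 59 ≡ 18 (mod 41)
18 + 32 = 50 ≡ 9 (mod 41)
9 - 7 = 2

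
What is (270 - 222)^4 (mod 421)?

27

270 - 222 = 48
(48)^4 ≡ 27 (mod 421)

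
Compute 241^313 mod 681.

Compute successive squares:
241^1 ≡ 241 (mod 681)
241^2 ≡ 241^2 = 58081 ≡ 196 (mod 681)
241^4 ≡ 196^2 = 38416 ≡ 280 (mod 681)
241^8 ≡ 280^2 = 78400 ≡ 85 (mod 681)
241^16 ≡ 85^2 = 7225 ≡ 415 (mod 681)
241^32 ≡ 415^2 = 172225 ≡ 613 (mod 681)
241^64 ≡ 613^2 = 375769 ≡ 538 (mod 681)
241^128 ≡ 538^2 = 289444 ≡ 19 (mod 681)
241^256 ≡ 19^2 = 361 (mod 681)
241^313 = 241^256 · 241^32 · 241^16 · 241^8 · 241^1 ≡ 361 · 613 · 415 · 85 · 241 (mod 681).
Accumulate the product:
361 · 613 = 221293 ≡ 649
649 · 415 = 269335 ≡ 340
340 · 85 = 28900 ≡ 298
298 · 241 = 71818 ≡ 313

313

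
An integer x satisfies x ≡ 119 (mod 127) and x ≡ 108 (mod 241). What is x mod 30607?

127⁻¹ mod 241: 127×167 ≡ 1 (mod 241), so 127⁻¹ ≡ 167.
x = 119 + 127×((108 − 119)×167 mod 241) = 119 + 127×91 = 11676.

11676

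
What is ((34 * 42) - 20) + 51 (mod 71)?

34 * 42 = 1428 ≡ 8 (mod 71)
8 - 20 = -12 ≡ 59 (mod 71)
59 + 51 = 110 ≡ 39 (mod 71)

39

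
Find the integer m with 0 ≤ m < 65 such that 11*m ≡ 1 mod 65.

Apply the Euclidean algorithm and back-substitute:
65 = 5*11 + 10
11 = 1*10 + 1
10 = 10*1 + 0
gcd(11, 65) = 1, so the inverse exists.
Back-substitute for 1:
1 = 1*11 − 1*10
  = −1*65 + 6*11
So 11⁻¹ ≡ 6 (mod 65).

6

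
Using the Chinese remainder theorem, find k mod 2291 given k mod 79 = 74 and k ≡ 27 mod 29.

1970

79⁻¹ mod 29: 79·18 ≡ 1 (mod 29), so 79⁻¹ ≡ 18.
k = 74 + 79·((27 − 74)·18 mod 29) = 74 + 79·24 = 1970.
Check: 1970 mod 79 = 74, 1970 mod 29 = 27. ✓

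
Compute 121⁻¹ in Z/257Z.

17

257 = 2*121 + 15
121 = 8*15 + 1
15 = 15*1 + 0
gcd(121, 257) = 1, so the inverse exists.
Back-substitute for 1:
1 = 1*121 − 8*15
  = −8*257 + 17*121
So 121⁻¹ ≡ 17 (mod 257).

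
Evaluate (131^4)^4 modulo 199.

4

(131)^4 ≡ 20 (mod 199)
(20)^4 ≡ 4 (mod 199)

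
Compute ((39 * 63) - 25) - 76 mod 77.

39 * 63 = 2457 ≡ 70 (mod 77)
70 - 25 = 45
45 - 76 = -31 ≡ 46 (mod 77)

46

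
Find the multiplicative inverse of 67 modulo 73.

12

Run the extended Euclidean algorithm:
73 = 1*67 + 6
67 = 11*6 + 1
6 = 6*1 + 0
gcd(67, 73) = 1, so the inverse exists.
Back-substitute for 1:
1 = 1*67 − 11*6
  = −11*73 + 12*67
So 67⁻¹ ≡ 12 (mod 73).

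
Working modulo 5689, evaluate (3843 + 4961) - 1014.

3843 + 4961 = 8804 ≡ 3115 (mod 5689)
3115 - 1014 = 2101

2101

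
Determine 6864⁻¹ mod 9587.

9587 = 1*6864 + 2723
6864 = 2*2723 + 1418
2723 = 1*1418 + 1305
1418 = 1*1305 + 113
1305 = 11*113 + 62
113 = 1*62 + 51
62 = 1*51 + 11
51 = 4*11 + 7
11 = 1*7 + 4
7 = 1*4 + 3
4 = 1*3 + 1
3 = 3*1 + 0
gcd(6864, 9587) = 1, so the inverse exists.
Back-substitute for 1:
1 = 1*4 − 1*3
  = −1*7 + 2*4
  = 2*11 − 3*7
  = −3*51 + 14*11
  = 14*62 − 17*51
  = −17*113 + 31*62
  = 31*1305 − 358*113
  = −358*1418 + 389*1305
  = 389*2723 − 747*1418
  = −747*6864 + 1883*2723
  = 1883*9587 − 2630*6864
So 6864⁻¹ ≡ −2630 ≡ 6957 (mod 9587).

6957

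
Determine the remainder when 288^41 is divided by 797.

Using repeated squaring:
41 in binary is 101001, i.e. 41 = 32 + 8 + 1.
288^1 ≡ 288 (mod 797)
288^2 ≡ 288^2 = 82944 ≡ 56 (mod 797)
288^4 ≡ 56^2 = 3136 ≡ 745 (mod 797)
288^8 ≡ 745^2 = 555025 ≡ 313 (mod 797)
288^16 ≡ 313^2 = 97969 ≡ 735 (mod 797)
288^32 ≡ 735^2 = 540225 ≡ 656 (mod 797)
288^41 = 288^32 * 288^8 * 288^1 ≡ 656 * 313 * 288 (mod 797).
Accumulate the product:
656 * 313 = 205328 ≡ 499
499 * 288 = 143712 ≡ 252

252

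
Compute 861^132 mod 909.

132 in binary is 10000100, i.e. 132 = 128 + 4.
861^1 ≡ 861 (mod 909)
861^2 ≡ 861^2 = 741321 ≡ 486 (mod 909)
861^4 ≡ 486^2 = 236196 ≡ 765 (mod 909)
861^8 ≡ 765^2 = 585225 ≡ 738 (mod 909)
861^16 ≡ 738^2 = 544644 ≡ 153 (mod 909)
861^32 ≡ 153^2 = 23409 ≡ 684 (mod 909)
861^64 ≡ 684^2 = 467856 ≡ 630 (mod 909)
861^128 ≡ 630^2 = 396900 ≡ 576 (mod 909)
861^132 = 861^128 * 861^4 ≡ 576 * 765 (mod 909).
576 * 765 = 440640 ≡ 684 (mod 909).

684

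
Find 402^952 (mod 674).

546

952 in binary is 1110111000, i.e. 952 = 512 + 256 + 128 + 32 + 16 + 8.
402^1 ≡ 402 (mod 674)
402^2 ≡ 402^2 = 161604 ≡ 518 (mod 674)
402^4 ≡ 518^2 = 268324 ≡ 72 (mod 674)
402^8 ≡ 72^2 = 5184 ≡ 466 (mod 674)
402^16 ≡ 466^2 = 217156 ≡ 128 (mod 674)
402^32 ≡ 128^2 = 16384 ≡ 208 (mod 674)
402^64 ≡ 208^2 = 43264 ≡ 128 (mod 674)
402^128 ≡ 128^2 = 16384 ≡ 208 (mod 674)
402^256 ≡ 208^2 = 43264 ≡ 128 (mod 674)
402^512 ≡ 128^2 = 16384 ≡ 208 (mod 674)
402^952 = 402^512 * 402^256 * 402^128 * 402^32 * 402^16 * 402^8 ≡ 208 * 128 * 208 * 208 * 128 * 466 (mod 674).
Accumulate the product:
208 * 128 = 26624 ≡ 338
338 * 208 = 70304 ≡ 208
208 * 208 = 43264 ≡ 128
128 * 128 = 16384 ≡ 208
208 * 466 = 96928 ≡ 546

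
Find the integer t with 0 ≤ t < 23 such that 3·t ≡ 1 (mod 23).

Apply the Euclidean algorithm and back-substitute:
23 = 7*3 + 2
3 = 1*2 + 1
2 = 2*1 + 0
gcd(3, 23) = 1, so the inverse exists.
Back-substitute for 1:
1 = 1*3 − 1*2
  = −1*23 + 8*3
So 3⁻¹ ≡ 8 (mod 23).

8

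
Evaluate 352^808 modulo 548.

Using repeated squaring:
808 in binary is 1100101000, i.e. 808 = 512 + 256 + 32 + 8.
352^1 ≡ 352 (mod 548)
352^2 ≡ 352^2 = 123904 ≡ 56 (mod 548)
352^4 ≡ 56^2 = 3136 ≡ 396 (mod 548)
352^8 ≡ 396^2 = 156816 ≡ 88 (mod 548)
352^16 ≡ 88^2 = 7744 ≡ 72 (mod 548)
352^32 ≡ 72^2 = 5184 ≡ 252 (mod 548)
352^64 ≡ 252^2 = 63504 ≡ 484 (mod 548)
352^128 ≡ 484^2 = 234256 ≡ 260 (mod 548)
352^256 ≡ 260^2 = 67600 ≡ 196 (mod 548)
352^512 ≡ 196^2 = 38416 ≡ 56 (mod 548)
352^808 = 352^512 * 352^256 * 352^32 * 352^8 ≡ 56 * 196 * 252 * 88 (mod 548).
Accumulate the product:
56 * 196 = 10976 ≡ 16
16 * 252 = 4032 ≡ 196
196 * 88 = 17248 ≡ 260

260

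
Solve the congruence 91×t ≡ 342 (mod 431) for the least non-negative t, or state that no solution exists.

179

gcd(91, 431) = 1, so a unique solution mod 431 exists.
91⁻¹ ≡ 90 (mod 431).
t ≡ 90×342 ≡ 179 (mod 431).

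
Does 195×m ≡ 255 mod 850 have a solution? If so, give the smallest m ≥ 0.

119

gcd(195, 850) = 5, and 5 | 255, so solutions exist.
Divide through by 5: 39×m mod 170 = 51.
39⁻¹ ≡ 109 (mod 170).
m ≡ 109×51 ≡ 119 (mod 170).
The smallest non-negative solution is m = 119.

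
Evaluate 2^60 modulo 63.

Using repeated squaring:
60 in binary is 111100, i.e. 60 = 32 + 16 + 8 + 4.
2^1 ≡ 2 (mod 63)
2^2 ≡ 2^2 = 4 (mod 63)
2^4 ≡ 4^2 = 16 (mod 63)
2^8 ≡ 16^2 = 256 ≡ 4 (mod 63)
2^16 ≡ 4^2 = 16 (mod 63)
2^32 ≡ 16^2 = 256 ≡ 4 (mod 63)
2^60 = 2^32 × 2^16 × 2^8 × 2^4 ≡ 4 × 16 × 4 × 16 (mod 63).
Accumulate the product:
4 × 16 = 64 ≡ 1
1 × 4 = 4
4 × 16 = 64 ≡ 1

1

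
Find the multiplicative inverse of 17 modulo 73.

43

By the extended Euclidean algorithm:
73 = 4×17 + 5
17 = 3×5 + 2
5 = 2×2 + 1
2 = 2×1 + 0
gcd(17, 73) = 1, so the inverse exists.
Bézout: 1 = 7×73 − 30×17.
So 17⁻¹ ≡ −30 ≡ 43 (mod 73).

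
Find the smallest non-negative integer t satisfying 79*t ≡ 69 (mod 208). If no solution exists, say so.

43

gcd(79, 208) = 1, so a unique solution mod 208 exists.
79⁻¹ ≡ 79 (mod 208).
t ≡ 79*69 ≡ 43 (mod 208).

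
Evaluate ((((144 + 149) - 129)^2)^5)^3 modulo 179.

172

144 + 149 = 293 ≡ 114 (mod 179)
114 - 129 = -15 ≡ 164 (mod 179)
(164)^2 ≡ 46 (mod 179)
(46)^5 ≡ 27 (mod 179)
(27)^3 ≡ 172 (mod 179)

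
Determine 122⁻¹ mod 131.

29

Run the extended Euclidean algorithm:
131 = 1*122 + 9
122 = 13*9 + 5
9 = 1*5 + 4
5 = 1*4 + 1
4 = 4*1 + 0
gcd(122, 131) = 1, so the inverse exists.
Back-substitute for 1:
1 = 1*5 − 1*4
  = −1*9 + 2*5
  = 2*122 − 27*9
  = −27*131 + 29*122
So 122⁻¹ ≡ 29 (mod 131).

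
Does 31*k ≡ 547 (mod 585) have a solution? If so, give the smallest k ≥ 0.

gcd(31, 585) = 1, so a unique solution mod 585 exists.
31⁻¹ ≡ 151 (mod 585).
k ≡ 151*547 ≡ 112 (mod 585).

112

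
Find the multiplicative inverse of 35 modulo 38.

38 = 1*35 + 3
35 = 11*3 + 2
3 = 1*2 + 1
2 = 2*1 + 0
gcd(35, 38) = 1, so the inverse exists.
Bézout: 1 = 12*38 − 13*35.
So 35⁻¹ ≡ −13 ≡ 25 (mod 38).

25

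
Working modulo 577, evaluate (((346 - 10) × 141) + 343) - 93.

312

346 - 10 = 336
336 × 141 = 47376 ≡ 62 (mod 577)
62 + 343 = 405
405 - 93 = 312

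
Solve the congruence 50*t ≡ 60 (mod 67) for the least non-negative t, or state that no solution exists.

gcd(50, 67) = 1, so a unique solution mod 67 exists.
50⁻¹ ≡ 63 (mod 67).
t ≡ 63*60 ≡ 28 (mod 67).

28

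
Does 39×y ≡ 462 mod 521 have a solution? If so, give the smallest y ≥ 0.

gcd(39, 521) = 1, so a unique solution mod 521 exists.
39⁻¹ ≡ 334 (mod 521).
y ≡ 334×462 ≡ 92 (mod 521).

92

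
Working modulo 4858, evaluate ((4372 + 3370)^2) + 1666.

4372 + 3370 = 7742 ≡ 2884 (mod 4858)
(2884)^2 ≡ 560 (mod 4858)
560 + 1666 = 2226

2226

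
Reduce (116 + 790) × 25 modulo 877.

116 + 790 = 906 ≡ 29 (mod 877)
29 × 25 = 725

725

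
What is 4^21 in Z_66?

4

Compute successive squares:
21 in binary is 10101, i.e. 21 = 16 + 4 + 1.
4^1 ≡ 4 (mod 66)
4^2 ≡ 4^2 = 16 (mod 66)
4^4 ≡ 16^2 = 256 ≡ 58 (mod 66)
4^8 ≡ 58^2 = 3364 ≡ 64 (mod 66)
4^16 ≡ 64^2 = 4096 ≡ 4 (mod 66)
4^21 = 4^16 * 4^4 * 4^1 ≡ 4 * 58 * 4 (mod 66).
Accumulate the product:
4 * 58 = 232 ≡ 34
34 * 4 = 136 ≡ 4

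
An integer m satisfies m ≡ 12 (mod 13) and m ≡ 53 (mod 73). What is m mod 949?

13⁻¹ mod 73: 13·45 ≡ 1 (mod 73), so 13⁻¹ ≡ 45.
m = 12 + 13·((53 − 12)·45 mod 73) = 12 + 13·20 = 272.
Check: 272 mod 13 = 12, 272 mod 73 = 53. ✓

272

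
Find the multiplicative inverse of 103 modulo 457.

Apply the Euclidean algorithm and back-substitute:
457 = 4·103 + 45
103 = 2·45 + 13
45 = 3·13 + 6
13 = 2·6 + 1
6 = 6·1 + 0
gcd(103, 457) = 1, so the inverse exists.
Back-substitute for 1:
1 = 1·13 − 2·6
  = −2·45 + 7·13
  = 7·103 − 16·45
  = −16·457 + 71·103
So 103⁻¹ ≡ 71 (mod 457).

71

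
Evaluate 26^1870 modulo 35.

1870 in binary is 11101001110, i.e. 1870 = 1024 + 512 + 256 + 64 + 8 + 4 + 2.
26^1 ≡ 26 (mod 35)
26^2 ≡ 26^2 = 676 ≡ 11 (mod 35)
26^4 ≡ 11^2 = 121 ≡ 16 (mod 35)
26^8 ≡ 16^2 = 256 ≡ 11 (mod 35)
26^16 ≡ 11^2 = 121 ≡ 16 (mod 35)
26^32 ≡ 16^2 = 256 ≡ 11 (mod 35)
26^64 ≡ 11^2 = 121 ≡ 16 (mod 35)
26^128 ≡ 16^2 = 256 ≡ 11 (mod 35)
26^256 ≡ 11^2 = 121 ≡ 16 (mod 35)
26^512 ≡ 16^2 = 256 ≡ 11 (mod 35)
26^1024 ≡ 11^2 = 121 ≡ 16 (mod 35)
26^1870 = 26^1024 × 26^512 × 26^256 × 26^64 × 26^8 × 26^4 × 26^2 ≡ 16 × 11 × 16 × 16 × 11 × 16 × 11 (mod 35).
Accumulate the product:
16 × 11 = 176 ≡ 1
1 × 16 = 16
16 × 16 = 256 ≡ 11
11 × 11 = 121 ≡ 16
16 × 16 = 256 ≡ 11
11 × 11 = 121 ≡ 16

16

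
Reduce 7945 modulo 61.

15

7945 = 130·61 + 15, so 7945 ≡ 15 (mod 61).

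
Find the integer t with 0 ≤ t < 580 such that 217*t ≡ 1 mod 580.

433

Apply the Euclidean algorithm and back-substitute:
580 = 2×217 + 146
217 = 1×146 + 71
146 = 2×71 + 4
71 = 17×4 + 3
4 = 1×3 + 1
3 = 3×1 + 0
gcd(217, 580) = 1, so the inverse exists.
Back-substitute for 1:
1 = 1×4 − 1×3
  = −1×71 + 18×4
  = 18×146 − 37×71
  = −37×217 + 55×146
  = 55×580 − 147×217
So 217⁻¹ ≡ −147 ≡ 433 (mod 580).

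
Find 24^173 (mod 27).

By square-and-multiply:
173 in binary is 10101101, i.e. 173 = 128 + 32 + 8 + 4 + 1.
24^1 ≡ 24 (mod 27)
24^2 ≡ 24^2 = 576 ≡ 9 (mod 27)
24^4 ≡ 9^2 = 81 ≡ 0 (mod 27)
24^8 ≡ 0^2 = 0 (mod 27)
24^16 ≡ 0^2 = 0 (mod 27)
24^32 ≡ 0^2 = 0 (mod 27)
24^64 ≡ 0^2 = 0 (mod 27)
24^128 ≡ 0^2 = 0 (mod 27)
24^173 = 24^128 * 24^32 * 24^8 * 24^4 * 24^1 ≡ 0 * 0 * 0 * 0 * 24 (mod 27).
Accumulate the product:
0 * 0 = 0
0 * 0 = 0
0 * 0 = 0
0 * 24 = 0

0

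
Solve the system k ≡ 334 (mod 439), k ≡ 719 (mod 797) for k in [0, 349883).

233443

439⁻¹ mod 797: 439×492 ≡ 1 (mod 797), so 439⁻¹ ≡ 492.
k = 334 + 439×((719 − 334)×492 mod 797) = 334 + 439×531 = 233443.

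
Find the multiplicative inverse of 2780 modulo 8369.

Apply the Euclidean algorithm and back-substitute:
8369 = 3*2780 + 29
2780 = 95*29 + 25
29 = 1*25 + 4
25 = 6*4 + 1
4 = 4*1 + 0
gcd(2780, 8369) = 1, so the inverse exists.
Back-substitute for 1:
1 = 1*25 − 6*4
  = −6*29 + 7*25
  = 7*2780 − 671*29
  = −671*8369 + 2020*2780
So 2780⁻¹ ≡ 2020 (mod 8369).

2020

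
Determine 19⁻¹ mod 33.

7

Apply the Euclidean algorithm and back-substitute:
33 = 1×19 + 14
19 = 1×14 + 5
14 = 2×5 + 4
5 = 1×4 + 1
4 = 4×1 + 0
gcd(19, 33) = 1, so the inverse exists.
Back-substitute for 1:
1 = 1×5 − 1×4
  = −1×14 + 3×5
  = 3×19 − 4×14
  = −4×33 + 7×19
So 19⁻¹ ≡ 7 (mod 33).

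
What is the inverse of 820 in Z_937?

937 = 1·820 + 117
820 = 7·117 + 1
117 = 117·1 + 0
gcd(820, 937) = 1, so the inverse exists.
Back-substitute for 1:
1 = 1·820 − 7·117
  = −7·937 + 8·820
So 820⁻¹ ≡ 8 (mod 937).

8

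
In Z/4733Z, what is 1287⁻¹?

4733 = 3*1287 + 872
1287 = 1*872 + 415
872 = 2*415 + 42
415 = 9*42 + 37
42 = 1*37 + 5
37 = 7*5 + 2
5 = 2*2 + 1
2 = 2*1 + 0
gcd(1287, 4733) = 1, so the inverse exists.
Back-substitute for 1:
1 = 1*5 − 2*2
  = −2*37 + 15*5
  = 15*42 − 17*37
  = −17*415 + 168*42
  = 168*872 − 353*415
  = −353*1287 + 521*872
  = 521*4733 − 1916*1287
So 1287⁻¹ ≡ −1916 ≡ 2817 (mod 4733).

2817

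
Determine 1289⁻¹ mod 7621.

1821

7621 = 5*1289 + 1176
1289 = 1*1176 + 113
1176 = 10*113 + 46
113 = 2*46 + 21
46 = 2*21 + 4
21 = 5*4 + 1
4 = 4*1 + 0
gcd(1289, 7621) = 1, so the inverse exists.
Bézout: 1 = −308*7621 + 1821*1289.
So 1289⁻¹ ≡ 1821 (mod 7621).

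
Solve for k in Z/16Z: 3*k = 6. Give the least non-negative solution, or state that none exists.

2

gcd(3, 16) = 1, so a unique solution mod 16 exists.
3⁻¹ ≡ 11 (mod 16).
k ≡ 11*6 ≡ 2 (mod 16).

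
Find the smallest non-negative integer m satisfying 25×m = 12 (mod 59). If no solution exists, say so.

17

gcd(25, 59) = 1, so a unique solution mod 59 exists.
25⁻¹ ≡ 26 (mod 59).
m ≡ 26×12 ≡ 17 (mod 59).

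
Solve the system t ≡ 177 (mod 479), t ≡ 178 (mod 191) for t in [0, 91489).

61489

479⁻¹ mod 191: 479×128 ≡ 1 (mod 191), so 479⁻¹ ≡ 128.
t = 177 + 479×((178 − 177)×128 mod 191) = 177 + 479×128 = 61489.
Check: 61489 mod 479 = 177, 61489 mod 191 = 178. ✓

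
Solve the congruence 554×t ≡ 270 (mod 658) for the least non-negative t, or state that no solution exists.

gcd(554, 658) = 2, and 2 | 270, so solutions exist.
Divide through by 2: 277×t ≡ 135 mod 329.
277⁻¹ ≡ 310 (mod 329).
t ≡ 310×135 ≡ 67 (mod 329).
The smallest non-negative solution is t = 67.

67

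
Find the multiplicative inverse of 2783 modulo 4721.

4207

By the extended Euclidean algorithm:
4721 = 1·2783 + 1938
2783 = 1·1938 + 845
1938 = 2·845 + 248
845 = 3·248 + 101
248 = 2·101 + 46
101 = 2·46 + 9
46 = 5·9 + 1
9 = 9·1 + 0
gcd(2783, 4721) = 1, so the inverse exists.
Bézout: 1 = 303·4721 − 514·2783.
So 2783⁻¹ ≡ −514 ≡ 4207 (mod 4721).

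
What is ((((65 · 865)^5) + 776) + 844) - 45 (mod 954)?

554

65 · 865 = 56225 ≡ 893 (mod 954)
(893)^5 ≡ 887 (mod 954)
887 + 776 = 1663 ≡ 709 (mod 954)
709 + 844 = 1553 ≡ 599 (mod 954)
599 - 45 = 554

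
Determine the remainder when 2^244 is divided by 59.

25

Using repeated squaring:
2^1 ≡ 2 (mod 59)
2^2 ≡ 2^2 = 4 (mod 59)
2^4 ≡ 4^2 = 16 (mod 59)
2^8 ≡ 16^2 = 256 ≡ 20 (mod 59)
2^16 ≡ 20^2 = 400 ≡ 46 (mod 59)
2^32 ≡ 46^2 = 2116 ≡ 51 (mod 59)
2^64 ≡ 51^2 = 2601 ≡ 5 (mod 59)
2^128 ≡ 5^2 = 25 (mod 59)
2^244 = 2^128 × 2^64 × 2^32 × 2^16 × 2^4 ≡ 25 × 5 × 51 × 46 × 16 (mod 59).
Accumulate the product:
25 × 5 = 125 ≡ 7
7 × 51 = 357 ≡ 3
3 × 46 = 138 ≡ 20
20 × 16 = 320 ≡ 25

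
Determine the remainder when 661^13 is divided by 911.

661^1 ≡ 661 (mod 911)
661^2 ≡ 661^2 = 436921 ≡ 552 (mod 911)
661^4 ≡ 552^2 = 304704 ≡ 430 (mod 911)
661^8 ≡ 430^2 = 184900 ≡ 878 (mod 911)
661^13 = 661^8 · 661^4 · 661^1 ≡ 878 · 430 · 661 (mod 911).
Accumulate the product:
878 · 430 = 377540 ≡ 386
386 · 661 = 255146 ≡ 66

66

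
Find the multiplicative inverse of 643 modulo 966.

966 = 1·643 + 323
643 = 1·323 + 320
323 = 1·320 + 3
320 = 106·3 + 2
3 = 1·2 + 1
2 = 2·1 + 0
gcd(643, 966) = 1, so the inverse exists.
Bézout: 1 = 215·966 − 323·643.
So 643⁻¹ ≡ −323 ≡ 643 (mod 966).

643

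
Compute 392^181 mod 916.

By square-and-multiply:
181 in binary is 10110101, i.e. 181 = 128 + 32 + 16 + 4 + 1.
392^1 ≡ 392 (mod 916)
392^2 ≡ 392^2 = 153664 ≡ 692 (mod 916)
392^4 ≡ 692^2 = 478864 ≡ 712 (mod 916)
392^8 ≡ 712^2 = 506944 ≡ 396 (mod 916)
392^16 ≡ 396^2 = 156816 ≡ 180 (mod 916)
392^32 ≡ 180^2 = 32400 ≡ 340 (mod 916)
392^64 ≡ 340^2 = 115600 ≡ 184 (mod 916)
392^128 ≡ 184^2 = 33856 ≡ 880 (mod 916)
392^181 = 392^128 · 392^32 · 392^16 · 392^4 · 392^1 ≡ 880 · 340 · 180 · 712 · 392 (mod 916).
Accumulate the product:
880 · 340 = 299200 ≡ 584
584 · 180 = 105120 ≡ 696
696 · 712 = 495552 ≡ 912
912 · 392 = 357504 ≡ 264

264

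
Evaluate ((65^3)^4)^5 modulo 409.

(65)^3 ≡ 186 (mod 409)
(186)^4 ≡ 340 (mod 409)
(340)^5 ≡ 193 (mod 409)

193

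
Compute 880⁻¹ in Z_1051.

799

Run the extended Euclidean algorithm:
1051 = 1·880 + 171
880 = 5·171 + 25
171 = 6·25 + 21
25 = 1·21 + 4
21 = 5·4 + 1
4 = 4·1 + 0
gcd(880, 1051) = 1, so the inverse exists.
Back-substitute for 1:
1 = 1·21 − 5·4
  = −5·25 + 6·21
  = 6·171 − 41·25
  = −41·880 + 211·171
  = 211·1051 − 252·880
So 880⁻¹ ≡ −252 ≡ 799 (mod 1051).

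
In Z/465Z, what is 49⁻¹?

19

Apply the Euclidean algorithm and back-substitute:
465 = 9×49 + 24
49 = 2×24 + 1
24 = 24×1 + 0
gcd(49, 465) = 1, so the inverse exists.
Back-substitute for 1:
1 = 1×49 − 2×24
  = −2×465 + 19×49
So 49⁻¹ ≡ 19 (mod 465).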